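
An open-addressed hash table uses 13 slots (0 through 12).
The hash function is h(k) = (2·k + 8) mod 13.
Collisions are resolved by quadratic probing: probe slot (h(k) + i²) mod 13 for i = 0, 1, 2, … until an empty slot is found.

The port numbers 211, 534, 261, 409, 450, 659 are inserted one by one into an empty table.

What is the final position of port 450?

12

Insert 211: h=1, slot 1 empty → index 1.
Insert 534: h=10, slot 10 empty → index 10.
Insert 261: h=10, slot 10 occupied → index 11.
Insert 409: h=7, slot 7 empty → index 7.
Insert 450: h=11, slot 11 occupied → index 12.
Insert 659: h=0, slot 0 empty → index 0.
Table: [659, 211, —, —, —, —, —, 409, —, —, 534, 261, 450]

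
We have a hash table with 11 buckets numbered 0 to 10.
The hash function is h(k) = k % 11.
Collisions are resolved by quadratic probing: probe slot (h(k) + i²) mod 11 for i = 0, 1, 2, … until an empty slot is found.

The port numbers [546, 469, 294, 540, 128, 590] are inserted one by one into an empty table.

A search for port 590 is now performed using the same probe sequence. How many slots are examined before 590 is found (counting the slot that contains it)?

4

546 hashes to 7; slot 7 is free => place at 7.
469 hashes to 7; 7 taken => place at 8.
294 hashes to 8; 8 taken => place at 9.
540 hashes to 1; slot 1 is free => place at 1.
128 hashes to 7; 7,8 taken => place at 0.
590 hashes to 7; 7,8,0 taken => place at 5.
Table: [128, 540, —, —, —, 590, —, 546, 469, 294, —]
Lookup 590: h=7, probe 7,8,0,5 → found at 5.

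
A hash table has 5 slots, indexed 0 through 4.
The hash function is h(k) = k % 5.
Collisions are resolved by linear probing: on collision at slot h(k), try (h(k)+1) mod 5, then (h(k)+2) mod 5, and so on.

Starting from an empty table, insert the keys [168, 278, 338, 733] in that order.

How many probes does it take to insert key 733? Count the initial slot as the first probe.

168: h=3 → slot 3
278: h=3, probe 3,4 → slot 4
338: h=3, probe 3,4,0 → slot 0
733: h=3, probe 3,4,0,1 → slot 1
Table: [338, 733, —, 168, 278]

4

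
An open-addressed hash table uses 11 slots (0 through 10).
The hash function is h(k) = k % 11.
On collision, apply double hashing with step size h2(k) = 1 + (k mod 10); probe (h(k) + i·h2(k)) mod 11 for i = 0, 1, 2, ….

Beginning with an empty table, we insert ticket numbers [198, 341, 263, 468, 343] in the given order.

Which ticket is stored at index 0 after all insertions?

198

198 hashes to 0; slot 0 is free → place at 0.
341 hashes to 0, h2=2; 0 taken → place at 2.
263 hashes to 10; slot 10 is free → place at 10.
468 hashes to 6; slot 6 is free → place at 6.
343 hashes to 2, h2=4; 2,6,10 taken → place at 3.
Table: [198, ∅, 341, 343, ∅, ∅, 468, ∅, ∅, ∅, 263]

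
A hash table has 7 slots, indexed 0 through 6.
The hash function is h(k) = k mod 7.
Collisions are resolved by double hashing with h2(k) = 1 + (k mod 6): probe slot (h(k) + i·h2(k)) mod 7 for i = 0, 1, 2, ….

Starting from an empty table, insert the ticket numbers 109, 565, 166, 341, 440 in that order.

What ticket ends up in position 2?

341

Insert 109: h=4, slot 4 empty -> index 4.
Insert 565: h=5, slot 5 empty -> index 5.
Insert 166: h=5, h2=5, slot 5 occupied -> index 3.
Insert 341: h=5, h2=6, slots 5,4,3 occupied -> index 2.
Insert 440: h=6, slot 6 empty -> index 6.
Table: [—, —, 341, 166, 109, 565, 440]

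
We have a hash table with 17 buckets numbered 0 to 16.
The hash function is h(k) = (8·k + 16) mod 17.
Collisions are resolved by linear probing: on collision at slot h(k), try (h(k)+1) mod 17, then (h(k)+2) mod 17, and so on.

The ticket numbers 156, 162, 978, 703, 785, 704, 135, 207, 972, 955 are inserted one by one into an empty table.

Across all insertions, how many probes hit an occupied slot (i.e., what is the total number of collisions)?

156: h=6 → slot 6
162: h=3 → slot 3
978: h=3, probe 3,4 → slot 4
703: h=13 → slot 13
785: h=6, probe 6,7 → slot 7
704: h=4, probe 4,5 → slot 5
135: h=8 → slot 8
207: h=6, probe 6,7,8,9 → slot 9
972: h=6, probe 6,7,8,9,10 → slot 10
955: h=6, probe 6,7,8,9,10,11 → slot 11
Table: [-, -, -, 162, 978, 704, 156, 785, 135, 207, 972, 955, -, 703, -, -, -]

15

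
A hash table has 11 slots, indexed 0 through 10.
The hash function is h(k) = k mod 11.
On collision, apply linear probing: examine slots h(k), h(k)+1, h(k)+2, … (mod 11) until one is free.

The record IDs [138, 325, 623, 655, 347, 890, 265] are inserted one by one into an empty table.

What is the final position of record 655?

Insert 138: h=6, slot 6 empty → index 6.
Insert 325: h=6, slot 6 occupied → index 7.
Insert 623: h=7, slot 7 occupied → index 8.
Insert 655: h=6, slots 6,7,8 occupied → index 9.
Insert 347: h=6, slots 6,7,8,9 occupied → index 10.
Insert 890: h=10, slot 10 occupied → index 0.
Insert 265: h=1, slot 1 empty → index 1.
Table: [890, 265, ∅, ∅, ∅, ∅, 138, 325, 623, 655, 347]

9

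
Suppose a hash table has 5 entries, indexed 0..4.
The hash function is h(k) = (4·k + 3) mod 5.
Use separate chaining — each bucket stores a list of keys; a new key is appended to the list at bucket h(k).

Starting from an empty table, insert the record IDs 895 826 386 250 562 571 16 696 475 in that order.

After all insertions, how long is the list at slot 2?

Insert 895: h=3, bucket 3 empty → new chain.
Insert 826: h=2, bucket 2 empty → new chain.
Insert 386: h=2, bucket 2 nonempty → append to chain.
Insert 250: h=3, bucket 3 nonempty → append to chain.
Insert 562: h=1, bucket 1 empty → new chain.
Insert 571: h=2, bucket 2 nonempty → append to chain.
Insert 16: h=2, bucket 2 nonempty → append to chain.
Insert 696: h=2, bucket 2 nonempty → append to chain.
Insert 475: h=3, bucket 3 nonempty → append to chain.
Final buckets:
0: -
1: 562
2: 826 -> 386 -> 571 -> 16 -> 696
3: 895 -> 250 -> 475
4: -

5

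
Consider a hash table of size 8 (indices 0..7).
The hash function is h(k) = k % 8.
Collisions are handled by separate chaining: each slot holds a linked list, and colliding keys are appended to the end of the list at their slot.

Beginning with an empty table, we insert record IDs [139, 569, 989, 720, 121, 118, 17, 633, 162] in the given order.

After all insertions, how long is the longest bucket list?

139 → bucket 3
569 → bucket 1
989 → bucket 5
720 → bucket 0
121 → bucket 1 (collision)
118 → bucket 6
17 → bucket 1 (collision)
633 → bucket 1 (collision)
162 → bucket 2
Final buckets:
0: 720
1: 569 -> 121 -> 17 -> 633
2: 162
3: 139
4: .
5: 989
6: 118
7: .

4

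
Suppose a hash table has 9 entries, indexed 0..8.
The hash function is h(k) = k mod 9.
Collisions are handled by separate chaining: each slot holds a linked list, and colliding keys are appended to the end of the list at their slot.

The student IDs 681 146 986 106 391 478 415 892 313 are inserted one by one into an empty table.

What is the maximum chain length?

3

681 -> bucket 6
146 -> bucket 2
986 -> bucket 5
106 -> bucket 7
391 -> bucket 4
478 -> bucket 1
415 -> bucket 1 (collision)
892 -> bucket 1 (collision)
313 -> bucket 7 (collision)
Final buckets:
0: ∅
1: 478 -> 415 -> 892
2: 146
3: ∅
4: 391
5: 986
6: 681
7: 106 -> 313
8: ∅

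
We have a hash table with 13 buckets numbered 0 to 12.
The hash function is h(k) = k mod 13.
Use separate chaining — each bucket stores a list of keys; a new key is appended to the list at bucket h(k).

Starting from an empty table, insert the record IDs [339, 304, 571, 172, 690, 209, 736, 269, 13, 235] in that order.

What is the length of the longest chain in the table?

4

Insert 339: h=1, bucket 1 empty -> new chain.
Insert 304: h=5, bucket 5 empty -> new chain.
Insert 571: h=12, bucket 12 empty -> new chain.
Insert 172: h=3, bucket 3 empty -> new chain.
Insert 690: h=1, bucket 1 nonempty -> append to chain.
Insert 209: h=1, bucket 1 nonempty -> append to chain.
Insert 736: h=8, bucket 8 empty -> new chain.
Insert 269: h=9, bucket 9 empty -> new chain.
Insert 13: h=0, bucket 0 empty -> new chain.
Insert 235: h=1, bucket 1 nonempty -> append to chain.
Final buckets:
0: 13
1: 339 -> 690 -> 209 -> 235
2: -
3: 172
4: -
5: 304
6: -
7: -
8: 736
9: 269
10: -
11: -
12: 571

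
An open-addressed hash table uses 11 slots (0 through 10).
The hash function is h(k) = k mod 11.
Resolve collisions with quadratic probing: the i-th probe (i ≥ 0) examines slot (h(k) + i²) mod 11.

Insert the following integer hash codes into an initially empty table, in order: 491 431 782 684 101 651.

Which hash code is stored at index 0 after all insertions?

Insert 491: h=7, slot 7 empty → index 7.
Insert 431: h=2, slot 2 empty → index 2.
Insert 782: h=1, slot 1 empty → index 1.
Insert 684: h=2, slot 2 occupied → index 3.
Insert 101: h=2, slots 2,3 occupied → index 6.
Insert 651: h=2, slots 2,3,6 occupied → index 0.
Table: [651, 782, 431, 684, ∅, ∅, 101, 491, ∅, ∅, ∅]

651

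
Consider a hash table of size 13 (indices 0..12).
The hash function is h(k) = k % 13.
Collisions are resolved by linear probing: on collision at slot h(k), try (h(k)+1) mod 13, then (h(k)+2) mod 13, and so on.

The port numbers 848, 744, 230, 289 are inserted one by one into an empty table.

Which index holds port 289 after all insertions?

848: h=3 => slot 3
744: h=3, probe 3,4 => slot 4
230: h=9 => slot 9
289: h=3, probe 3,4,5 => slot 5
Table: [-, -, -, 848, 744, 289, -, -, -, 230, -, -, -]

5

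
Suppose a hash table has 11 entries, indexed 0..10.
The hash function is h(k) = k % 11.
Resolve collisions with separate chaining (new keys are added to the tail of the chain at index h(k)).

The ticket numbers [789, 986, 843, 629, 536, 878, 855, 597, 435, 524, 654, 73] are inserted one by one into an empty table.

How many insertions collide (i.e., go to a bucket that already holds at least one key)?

5

789 → bucket 8
986 → bucket 7
843 → bucket 7 (collision)
629 → bucket 2
536 → bucket 8 (collision)
878 → bucket 9
855 → bucket 8 (collision)
597 → bucket 3
435 → bucket 6
524 → bucket 7 (collision)
654 → bucket 5
73 → bucket 7 (collision)
Final buckets:
0: ∅
1: ∅
2: 629
3: 597
4: ∅
5: 654
6: 435
7: 986 -> 843 -> 524 -> 73
8: 789 -> 536 -> 855
9: 878
10: ∅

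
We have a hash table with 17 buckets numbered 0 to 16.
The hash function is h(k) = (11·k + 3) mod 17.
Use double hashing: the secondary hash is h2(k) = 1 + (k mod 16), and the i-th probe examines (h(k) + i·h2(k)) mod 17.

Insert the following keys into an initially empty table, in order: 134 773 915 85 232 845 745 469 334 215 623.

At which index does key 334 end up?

1

134: h=15 → slot 15
773: h=6 → slot 6
915: h=4 → slot 4
85: h=3 → slot 3
232: h=5 → slot 5
845: h=16 → slot 16
745: h=4, h2=10, probe 4,14 → slot 14
469: h=11 → slot 11
334: h=5, h2=15, probe 5,3,1 → slot 1
215: h=5, h2=8, probe 5,13 → slot 13
623: h=5, h2=16, probe 5,4,3,2 → slot 2
Table: [∅, 334, 623, 85, 915, 232, 773, ∅, ∅, ∅, ∅, 469, ∅, 215, 745, 134, 845]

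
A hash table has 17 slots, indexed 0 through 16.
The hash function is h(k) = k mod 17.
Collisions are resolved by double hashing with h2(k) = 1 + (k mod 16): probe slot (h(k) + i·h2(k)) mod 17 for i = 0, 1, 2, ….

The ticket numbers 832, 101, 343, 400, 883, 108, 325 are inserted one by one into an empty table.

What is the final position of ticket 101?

5

832: h=16 → slot 16
101: h=16, h2=6, probe 16,5 → slot 5
343: h=3 → slot 3
400: h=9 → slot 9
883: h=16, h2=4, probe 16,3,7 → slot 7
108: h=6 → slot 6
325: h=2 → slot 2
Table: [-, -, 325, 343, -, 101, 108, 883, -, 400, -, -, -, -, -, -, 832]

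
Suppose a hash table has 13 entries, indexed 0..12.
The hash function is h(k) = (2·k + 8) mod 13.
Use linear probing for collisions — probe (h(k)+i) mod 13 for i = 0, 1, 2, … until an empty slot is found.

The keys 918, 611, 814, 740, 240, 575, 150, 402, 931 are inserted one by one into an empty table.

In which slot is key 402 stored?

10

918: h=11 => slot 11
611: h=8 => slot 8
814: h=11, probe 11,12 => slot 12
740: h=6 => slot 6
240: h=7 => slot 7
575: h=1 => slot 1
150: h=9 => slot 9
402: h=6, probe 6,7,8,9,10 => slot 10
931: h=11, probe 11,12,0 => slot 0
Table: [931, 575, _, _, _, _, 740, 240, 611, 150, 402, 918, 814]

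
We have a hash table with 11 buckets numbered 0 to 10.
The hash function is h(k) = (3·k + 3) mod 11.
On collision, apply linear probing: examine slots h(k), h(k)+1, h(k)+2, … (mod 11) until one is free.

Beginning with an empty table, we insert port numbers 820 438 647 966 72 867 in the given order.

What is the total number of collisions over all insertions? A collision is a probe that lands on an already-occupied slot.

820 hashes to 10; slot 10 is free -> place at 10.
438 hashes to 8; slot 8 is free -> place at 8.
647 hashes to 8; 8 taken -> place at 9.
966 hashes to 8; 8,9,10 taken -> place at 0.
72 hashes to 10; 10,0 taken -> place at 1.
867 hashes to 8; 8,9,10,0,1 taken -> place at 2.
Table: [966, 72, 867, _, _, _, _, _, 438, 647, 820]

11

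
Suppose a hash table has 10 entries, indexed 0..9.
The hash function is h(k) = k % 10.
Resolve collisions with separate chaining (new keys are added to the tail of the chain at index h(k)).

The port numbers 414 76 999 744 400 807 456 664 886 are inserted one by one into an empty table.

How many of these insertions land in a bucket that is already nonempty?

4

414 → bucket 4
76 → bucket 6
999 → bucket 9
744 → bucket 4 (collision)
400 → bucket 0
807 → bucket 7
456 → bucket 6 (collision)
664 → bucket 4 (collision)
886 → bucket 6 (collision)
Final buckets:
0: 400
1: _
2: _
3: _
4: 414 -> 744 -> 664
5: _
6: 76 -> 456 -> 886
7: 807
8: _
9: 999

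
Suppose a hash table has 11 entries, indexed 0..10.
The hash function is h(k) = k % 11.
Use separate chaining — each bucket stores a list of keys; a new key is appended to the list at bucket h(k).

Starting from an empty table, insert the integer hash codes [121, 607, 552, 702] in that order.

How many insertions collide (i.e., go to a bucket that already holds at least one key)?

1

121 → bucket 0
607 → bucket 2
552 → bucket 2 (collision)
702 → bucket 9
Final buckets:
0: 121
1: -
2: 607 -> 552
3: -
4: -
5: -
6: -
7: -
8: -
9: 702
10: -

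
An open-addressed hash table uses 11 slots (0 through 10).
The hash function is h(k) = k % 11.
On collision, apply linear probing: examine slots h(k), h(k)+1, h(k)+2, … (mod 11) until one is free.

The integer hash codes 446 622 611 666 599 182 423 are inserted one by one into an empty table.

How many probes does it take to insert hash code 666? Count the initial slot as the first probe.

4

446 hashes to 6; slot 6 is free => place at 6.
622 hashes to 6; 6 taken => place at 7.
611 hashes to 6; 6,7 taken => place at 8.
666 hashes to 6; 6,7,8 taken => place at 9.
599 hashes to 5; slot 5 is free => place at 5.
182 hashes to 6; 6,7,8,9 taken => place at 10.
423 hashes to 5; 5,6,7,8,9,10 taken => place at 0.
Table: [423, —, —, —, —, 599, 446, 622, 611, 666, 182]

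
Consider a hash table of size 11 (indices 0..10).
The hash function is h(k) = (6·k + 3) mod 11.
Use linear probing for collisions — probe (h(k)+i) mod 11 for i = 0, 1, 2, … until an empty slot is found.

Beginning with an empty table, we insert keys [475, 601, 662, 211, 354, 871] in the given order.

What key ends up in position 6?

211

475: h=4 → slot 4
601: h=1 → slot 1
662: h=4, probe 4,5 → slot 5
211: h=4, probe 4,5,6 → slot 6
354: h=4, probe 4,5,6,7 → slot 7
871: h=4, probe 4,5,6,7,8 → slot 8
Table: [., 601, ., ., 475, 662, 211, 354, 871, ., .]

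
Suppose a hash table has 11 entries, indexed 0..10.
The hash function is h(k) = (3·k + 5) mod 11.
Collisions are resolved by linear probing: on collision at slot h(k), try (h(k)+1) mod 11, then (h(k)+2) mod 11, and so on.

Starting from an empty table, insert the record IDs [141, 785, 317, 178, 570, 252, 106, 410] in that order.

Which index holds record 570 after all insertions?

Insert 141: h=10, slot 10 empty => index 10.
Insert 785: h=6, slot 6 empty => index 6.
Insert 317: h=10, slot 10 occupied => index 0.
Insert 178: h=0, slot 0 occupied => index 1.
Insert 570: h=10, slots 10,0,1 occupied => index 2.
Insert 252: h=2, slot 2 occupied => index 3.
Insert 106: h=4, slot 4 empty => index 4.
Insert 410: h=3, slots 3,4 occupied => index 5.
Table: [317, 178, 570, 252, 106, 410, 785, ∅, ∅, ∅, 141]

2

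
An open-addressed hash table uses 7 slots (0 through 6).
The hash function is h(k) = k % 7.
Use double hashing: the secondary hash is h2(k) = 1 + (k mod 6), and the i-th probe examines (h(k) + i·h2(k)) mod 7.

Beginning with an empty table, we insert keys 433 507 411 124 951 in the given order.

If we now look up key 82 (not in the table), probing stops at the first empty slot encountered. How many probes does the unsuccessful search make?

5

Insert 433: h=6, slot 6 empty -> index 6.
Insert 507: h=3, slot 3 empty -> index 3.
Insert 411: h=5, slot 5 empty -> index 5.
Insert 124: h=5, h2=5, slots 5,3 occupied -> index 1.
Insert 951: h=6, h2=4, slots 6,3 occupied -> index 0.
Table: [951, 124, _, 507, _, 411, 433]
Lookup 82: h=5, h2=5, probe 5,3,1,6,4 → slot 4 empty, not found.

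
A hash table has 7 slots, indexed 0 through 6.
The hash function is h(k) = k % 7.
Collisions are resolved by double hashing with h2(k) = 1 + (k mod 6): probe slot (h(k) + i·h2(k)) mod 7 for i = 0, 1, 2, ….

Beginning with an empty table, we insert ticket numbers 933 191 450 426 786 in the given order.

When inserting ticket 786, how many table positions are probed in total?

933 hashes to 2; slot 2 is free → place at 2.
191 hashes to 2, h2=6; 2 taken → place at 1.
450 hashes to 2, h2=1; 2 taken → place at 3.
426 hashes to 6; slot 6 is free → place at 6.
786 hashes to 2, h2=1; 2,3 taken → place at 4.
Table: [_, 191, 933, 450, 786, _, 426]

3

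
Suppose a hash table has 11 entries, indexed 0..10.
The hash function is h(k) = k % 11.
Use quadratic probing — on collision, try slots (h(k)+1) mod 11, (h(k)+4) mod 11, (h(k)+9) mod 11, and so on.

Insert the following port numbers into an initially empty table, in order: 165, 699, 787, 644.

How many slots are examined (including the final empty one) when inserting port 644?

165 hashes to 0; slot 0 is free → place at 0.
699 hashes to 6; slot 6 is free → place at 6.
787 hashes to 6; 6 taken → place at 7.
644 hashes to 6; 6,7 taken → place at 10.
Table: [165, -, -, -, -, -, 699, 787, -, -, 644]

3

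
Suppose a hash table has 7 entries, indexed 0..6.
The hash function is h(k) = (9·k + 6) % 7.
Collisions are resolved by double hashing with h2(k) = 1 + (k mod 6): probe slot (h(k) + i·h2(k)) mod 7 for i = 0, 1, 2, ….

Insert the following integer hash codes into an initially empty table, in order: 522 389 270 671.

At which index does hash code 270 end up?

1

Insert 522: h=0, slot 0 empty => index 0.
Insert 389: h=0, h2=6, slot 0 occupied => index 6.
Insert 270: h=0, h2=1, slot 0 occupied => index 1.
Insert 671: h=4, slot 4 empty => index 4.
Table: [522, 270, _, _, 671, _, 389]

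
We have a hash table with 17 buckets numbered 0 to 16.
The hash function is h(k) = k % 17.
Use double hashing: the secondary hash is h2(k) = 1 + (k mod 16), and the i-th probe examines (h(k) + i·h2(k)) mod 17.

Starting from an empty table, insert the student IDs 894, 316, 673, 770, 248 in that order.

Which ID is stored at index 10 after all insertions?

894: h=10 -> slot 10
316: h=10, h2=13, probe 10,6 -> slot 6
673: h=10, h2=2, probe 10,12 -> slot 12
770: h=5 -> slot 5
248: h=10, h2=9, probe 10,2 -> slot 2
Table: [_, _, 248, _, _, 770, 316, _, _, _, 894, _, 673, _, _, _, _]

894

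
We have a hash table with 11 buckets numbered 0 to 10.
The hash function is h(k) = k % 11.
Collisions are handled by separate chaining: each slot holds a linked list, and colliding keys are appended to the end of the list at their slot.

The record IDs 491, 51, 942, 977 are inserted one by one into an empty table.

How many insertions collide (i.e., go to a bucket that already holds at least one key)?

Insert 491: h=7, bucket 7 empty -> new chain.
Insert 51: h=7, bucket 7 nonempty -> append to chain.
Insert 942: h=7, bucket 7 nonempty -> append to chain.
Insert 977: h=9, bucket 9 empty -> new chain.
Final buckets:
0: _
1: _
2: _
3: _
4: _
5: _
6: _
7: 491 -> 51 -> 942
8: _
9: 977
10: _

2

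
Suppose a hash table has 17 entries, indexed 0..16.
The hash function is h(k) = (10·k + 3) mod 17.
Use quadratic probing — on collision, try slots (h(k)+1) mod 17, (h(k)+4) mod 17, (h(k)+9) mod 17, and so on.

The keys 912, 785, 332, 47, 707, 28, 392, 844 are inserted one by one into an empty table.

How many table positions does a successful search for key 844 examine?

912: h=11 => slot 11
785: h=16 => slot 16
332: h=8 => slot 8
47: h=14 => slot 14
707: h=1 => slot 1
28: h=11, probe 11,12 => slot 12
392: h=13 => slot 13
844: h=11, probe 11,12,15 => slot 15
Table: [∅, 707, ∅, ∅, ∅, ∅, ∅, ∅, 332, ∅, ∅, 912, 28, 392, 47, 844, 785]
Lookup 844: h=11, probe 11,12,15 → found at 15.

3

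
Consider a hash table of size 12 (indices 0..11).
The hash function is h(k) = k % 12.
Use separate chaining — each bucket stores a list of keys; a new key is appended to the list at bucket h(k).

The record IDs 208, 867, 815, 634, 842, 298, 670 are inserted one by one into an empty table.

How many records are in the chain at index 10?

3

Insert 208: h=4, bucket 4 empty → new chain.
Insert 867: h=3, bucket 3 empty → new chain.
Insert 815: h=11, bucket 11 empty → new chain.
Insert 634: h=10, bucket 10 empty → new chain.
Insert 842: h=2, bucket 2 empty → new chain.
Insert 298: h=10, bucket 10 nonempty → append to chain.
Insert 670: h=10, bucket 10 nonempty → append to chain.
Final buckets:
0: .
1: .
2: 842
3: 867
4: 208
5: .
6: .
7: .
8: .
9: .
10: 634 -> 298 -> 670
11: 815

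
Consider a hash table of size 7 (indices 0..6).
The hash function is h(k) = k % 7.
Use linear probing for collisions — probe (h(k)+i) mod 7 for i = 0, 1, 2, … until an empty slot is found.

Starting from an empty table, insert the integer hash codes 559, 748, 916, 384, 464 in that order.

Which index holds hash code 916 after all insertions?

559 hashes to 6; slot 6 is free → place at 6.
748 hashes to 6; 6 taken → place at 0.
916 hashes to 6; 6,0 taken → place at 1.
384 hashes to 6; 6,0,1 taken → place at 2.
464 hashes to 2; 2 taken → place at 3.
Table: [748, 916, 384, 464, -, -, 559]

1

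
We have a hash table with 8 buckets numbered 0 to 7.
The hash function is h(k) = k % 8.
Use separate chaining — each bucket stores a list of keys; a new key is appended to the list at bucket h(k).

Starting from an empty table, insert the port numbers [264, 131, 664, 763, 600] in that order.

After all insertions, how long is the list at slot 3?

2

Insert 264: h=0, bucket 0 empty → new chain.
Insert 131: h=3, bucket 3 empty → new chain.
Insert 664: h=0, bucket 0 nonempty → append to chain.
Insert 763: h=3, bucket 3 nonempty → append to chain.
Insert 600: h=0, bucket 0 nonempty → append to chain.
Final buckets:
0: 264 -> 664 -> 600
1: .
2: .
3: 131 -> 763
4: .
5: .
6: .
7: .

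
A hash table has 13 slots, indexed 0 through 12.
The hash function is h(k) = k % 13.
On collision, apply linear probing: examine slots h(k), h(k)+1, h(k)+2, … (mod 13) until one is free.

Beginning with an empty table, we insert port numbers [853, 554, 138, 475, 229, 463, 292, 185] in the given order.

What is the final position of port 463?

853: h=8 → slot 8
554: h=8, probe 8,9 → slot 9
138: h=8, probe 8,9,10 → slot 10
475: h=7 → slot 7
229: h=8, probe 8,9,10,11 → slot 11
463: h=8, probe 8,9,10,11,12 → slot 12
292: h=6 → slot 6
185: h=3 → slot 3
Table: [∅, ∅, ∅, 185, ∅, ∅, 292, 475, 853, 554, 138, 229, 463]

12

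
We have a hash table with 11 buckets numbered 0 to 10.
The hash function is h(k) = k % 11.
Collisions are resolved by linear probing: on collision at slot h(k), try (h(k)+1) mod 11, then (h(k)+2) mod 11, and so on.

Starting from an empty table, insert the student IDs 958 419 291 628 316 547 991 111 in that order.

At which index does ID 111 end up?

Insert 958: h=1, slot 1 empty → index 1.
Insert 419: h=1, slot 1 occupied → index 2.
Insert 291: h=5, slot 5 empty → index 5.
Insert 628: h=1, slots 1,2 occupied → index 3.
Insert 316: h=8, slot 8 empty → index 8.
Insert 547: h=8, slot 8 occupied → index 9.
Insert 991: h=1, slots 1,2,3 occupied → index 4.
Insert 111: h=1, slots 1,2,3,4,5 occupied → index 6.
Table: [-, 958, 419, 628, 991, 291, 111, -, 316, 547, -]

6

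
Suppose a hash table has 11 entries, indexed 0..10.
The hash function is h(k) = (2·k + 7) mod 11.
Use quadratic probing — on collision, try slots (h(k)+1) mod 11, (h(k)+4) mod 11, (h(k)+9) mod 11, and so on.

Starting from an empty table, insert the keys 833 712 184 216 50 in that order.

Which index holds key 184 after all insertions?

833 hashes to 1; slot 1 is free => place at 1.
712 hashes to 1; 1 taken => place at 2.
184 hashes to 1; 1,2 taken => place at 5.
216 hashes to 10; slot 10 is free => place at 10.
50 hashes to 8; slot 8 is free => place at 8.
Table: [∅, 833, 712, ∅, ∅, 184, ∅, ∅, 50, ∅, 216]

5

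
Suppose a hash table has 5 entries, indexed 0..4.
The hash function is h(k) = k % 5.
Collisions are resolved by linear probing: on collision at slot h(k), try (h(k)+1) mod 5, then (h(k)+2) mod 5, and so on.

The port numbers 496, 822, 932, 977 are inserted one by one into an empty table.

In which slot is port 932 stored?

Insert 496: h=1, slot 1 empty -> index 1.
Insert 822: h=2, slot 2 empty -> index 2.
Insert 932: h=2, slot 2 occupied -> index 3.
Insert 977: h=2, slots 2,3 occupied -> index 4.
Table: [—, 496, 822, 932, 977]

3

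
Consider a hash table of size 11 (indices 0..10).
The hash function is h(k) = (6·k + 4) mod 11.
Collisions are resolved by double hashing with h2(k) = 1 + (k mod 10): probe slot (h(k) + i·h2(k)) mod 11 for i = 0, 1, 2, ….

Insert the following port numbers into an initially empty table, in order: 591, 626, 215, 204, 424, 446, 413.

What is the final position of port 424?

591: h=8 -> slot 8
626: h=9 -> slot 9
215: h=7 -> slot 7
204: h=7, h2=5, probe 7,1 -> slot 1
424: h=7, h2=5, probe 7,1,6 -> slot 6
446: h=7, h2=7, probe 7,3 -> slot 3
413: h=7, h2=4, probe 7,0 -> slot 0
Table: [413, 204, —, 446, —, —, 424, 215, 591, 626, —]

6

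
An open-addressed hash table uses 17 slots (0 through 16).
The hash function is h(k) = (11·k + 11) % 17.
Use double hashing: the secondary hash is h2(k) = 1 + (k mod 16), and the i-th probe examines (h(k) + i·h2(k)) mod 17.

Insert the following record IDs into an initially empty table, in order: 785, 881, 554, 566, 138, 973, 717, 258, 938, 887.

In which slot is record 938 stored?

9

785 hashes to 10; slot 10 is free -> place at 10.
881 hashes to 12; slot 12 is free -> place at 12.
554 hashes to 2; slot 2 is free -> place at 2.
566 hashes to 15; slot 15 is free -> place at 15.
138 hashes to 16; slot 16 is free -> place at 16.
973 hashes to 4; slot 4 is free -> place at 4.
717 hashes to 10, h2=14; 10 taken -> place at 7.
258 hashes to 10, h2=3; 10 taken -> place at 13.
938 hashes to 10, h2=11; 10,4,15 taken -> place at 9.
887 hashes to 10, h2=8; 10 taken -> place at 1.
Table: [_, 887, 554, _, 973, _, _, 717, _, 938, 785, _, 881, 258, _, 566, 138]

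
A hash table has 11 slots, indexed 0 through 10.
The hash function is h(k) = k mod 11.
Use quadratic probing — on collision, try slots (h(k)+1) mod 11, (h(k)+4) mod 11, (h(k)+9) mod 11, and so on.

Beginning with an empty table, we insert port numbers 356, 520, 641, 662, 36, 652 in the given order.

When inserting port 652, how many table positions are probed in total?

356 hashes to 4; slot 4 is free => place at 4.
520 hashes to 3; slot 3 is free => place at 3.
641 hashes to 3; 3,4 taken => place at 7.
662 hashes to 2; slot 2 is free => place at 2.
36 hashes to 3; 3,4,7 taken => place at 1.
652 hashes to 3; 3,4,7,1 taken => place at 8.
Table: [., 36, 662, 520, 356, ., ., 641, 652, ., .]

5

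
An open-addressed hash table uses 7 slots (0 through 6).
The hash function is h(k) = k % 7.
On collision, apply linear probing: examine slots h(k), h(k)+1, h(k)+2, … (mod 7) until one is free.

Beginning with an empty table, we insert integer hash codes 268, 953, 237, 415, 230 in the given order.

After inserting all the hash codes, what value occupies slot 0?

230

268 hashes to 2; slot 2 is free -> place at 2.
953 hashes to 1; slot 1 is free -> place at 1.
237 hashes to 6; slot 6 is free -> place at 6.
415 hashes to 2; 2 taken -> place at 3.
230 hashes to 6; 6 taken -> place at 0.
Table: [230, 953, 268, 415, —, —, 237]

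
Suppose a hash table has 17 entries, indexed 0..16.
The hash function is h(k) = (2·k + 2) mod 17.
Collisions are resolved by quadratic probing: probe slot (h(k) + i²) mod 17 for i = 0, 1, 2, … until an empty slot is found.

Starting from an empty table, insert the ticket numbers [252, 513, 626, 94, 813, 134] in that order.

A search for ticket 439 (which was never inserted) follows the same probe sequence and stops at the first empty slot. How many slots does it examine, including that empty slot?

252 hashes to 13; slot 13 is free => place at 13.
513 hashes to 8; slot 8 is free => place at 8.
626 hashes to 13; 13 taken => place at 14.
94 hashes to 3; slot 3 is free => place at 3.
813 hashes to 13; 13,14 taken => place at 0.
134 hashes to 15; slot 15 is free => place at 15.
Table: [813, ., ., 94, ., ., ., ., 513, ., ., ., ., 252, 626, 134, .]
Lookup 439: h=13, probe 13,14,0,5 → slot 5 empty, not found.

4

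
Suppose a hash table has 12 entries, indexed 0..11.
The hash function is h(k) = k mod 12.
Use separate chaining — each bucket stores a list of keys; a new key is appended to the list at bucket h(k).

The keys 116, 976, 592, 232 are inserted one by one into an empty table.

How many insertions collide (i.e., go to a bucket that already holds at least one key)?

2

Insert 116: h=8, bucket 8 empty → new chain.
Insert 976: h=4, bucket 4 empty → new chain.
Insert 592: h=4, bucket 4 nonempty → append to chain.
Insert 232: h=4, bucket 4 nonempty → append to chain.
Final buckets:
0: _
1: _
2: _
3: _
4: 976 -> 592 -> 232
5: _
6: _
7: _
8: 116
9: _
10: _
11: _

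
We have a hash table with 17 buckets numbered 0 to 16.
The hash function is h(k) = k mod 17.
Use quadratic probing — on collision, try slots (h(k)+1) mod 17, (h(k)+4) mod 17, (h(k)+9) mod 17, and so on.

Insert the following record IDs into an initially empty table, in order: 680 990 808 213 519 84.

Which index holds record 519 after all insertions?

680 hashes to 0; slot 0 is free → place at 0.
990 hashes to 4; slot 4 is free → place at 4.
808 hashes to 9; slot 9 is free → place at 9.
213 hashes to 9; 9 taken → place at 10.
519 hashes to 9; 9,10 taken → place at 13.
84 hashes to 16; slot 16 is free → place at 16.
Table: [680, _, _, _, 990, _, _, _, _, 808, 213, _, _, 519, _, _, 84]

13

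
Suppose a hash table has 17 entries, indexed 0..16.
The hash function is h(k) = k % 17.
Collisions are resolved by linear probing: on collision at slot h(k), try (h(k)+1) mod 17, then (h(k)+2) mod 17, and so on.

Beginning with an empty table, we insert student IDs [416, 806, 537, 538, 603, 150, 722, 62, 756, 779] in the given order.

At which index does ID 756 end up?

416 hashes to 8; slot 8 is free → place at 8.
806 hashes to 7; slot 7 is free → place at 7.
537 hashes to 10; slot 10 is free → place at 10.
538 hashes to 11; slot 11 is free → place at 11.
603 hashes to 8; 8 taken → place at 9.
150 hashes to 14; slot 14 is free → place at 14.
722 hashes to 8; 8,9,10,11 taken → place at 12.
62 hashes to 11; 11,12 taken → place at 13.
756 hashes to 8; 8,9,10,11,12,13,14 taken → place at 15.
779 hashes to 14; 14,15 taken → place at 16.
Table: [-, -, -, -, -, -, -, 806, 416, 603, 537, 538, 722, 62, 150, 756, 779]

15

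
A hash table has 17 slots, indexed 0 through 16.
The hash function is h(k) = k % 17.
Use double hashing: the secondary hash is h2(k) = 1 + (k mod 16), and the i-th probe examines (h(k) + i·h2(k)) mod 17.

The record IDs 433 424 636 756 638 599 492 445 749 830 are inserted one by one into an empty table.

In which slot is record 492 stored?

433: h=8 -> slot 8
424: h=16 -> slot 16
636: h=7 -> slot 7
756: h=8, h2=5, probe 8,13 -> slot 13
638: h=9 -> slot 9
599: h=4 -> slot 4
492: h=16, h2=13, probe 16,12 -> slot 12
445: h=3 -> slot 3
749: h=1 -> slot 1
830: h=14 -> slot 14
Table: [_, 749, _, 445, 599, _, _, 636, 433, 638, _, _, 492, 756, 830, _, 424]

12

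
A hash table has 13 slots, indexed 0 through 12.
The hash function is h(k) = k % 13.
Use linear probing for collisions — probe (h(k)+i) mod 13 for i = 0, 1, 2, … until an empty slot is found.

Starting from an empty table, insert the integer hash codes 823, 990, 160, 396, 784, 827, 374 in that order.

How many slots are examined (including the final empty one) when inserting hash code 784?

823 hashes to 4; slot 4 is free => place at 4.
990 hashes to 2; slot 2 is free => place at 2.
160 hashes to 4; 4 taken => place at 5.
396 hashes to 6; slot 6 is free => place at 6.
784 hashes to 4; 4,5,6 taken => place at 7.
827 hashes to 8; slot 8 is free => place at 8.
374 hashes to 10; slot 10 is free => place at 10.
Table: [∅, ∅, 990, ∅, 823, 160, 396, 784, 827, ∅, 374, ∅, ∅]

4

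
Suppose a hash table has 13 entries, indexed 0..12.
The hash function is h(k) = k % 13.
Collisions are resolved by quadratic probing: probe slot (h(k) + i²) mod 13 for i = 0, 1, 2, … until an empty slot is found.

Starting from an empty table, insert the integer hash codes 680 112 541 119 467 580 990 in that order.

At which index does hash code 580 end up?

Insert 680: h=4, slot 4 empty -> index 4.
Insert 112: h=8, slot 8 empty -> index 8.
Insert 541: h=8, slot 8 occupied -> index 9.
Insert 119: h=2, slot 2 empty -> index 2.
Insert 467: h=12, slot 12 empty -> index 12.
Insert 580: h=8, slots 8,9,12,4 occupied -> index 11.
Insert 990: h=2, slot 2 occupied -> index 3.
Table: [—, —, 119, 990, 680, —, —, —, 112, 541, —, 580, 467]

11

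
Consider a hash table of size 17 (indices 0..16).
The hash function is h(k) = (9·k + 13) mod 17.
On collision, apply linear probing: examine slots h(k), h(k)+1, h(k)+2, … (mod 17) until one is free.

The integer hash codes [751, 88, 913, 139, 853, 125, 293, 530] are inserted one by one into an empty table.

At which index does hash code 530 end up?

10

Insert 751: h=6, slot 6 empty -> index 6.
Insert 88: h=6, slot 6 occupied -> index 7.
Insert 913: h=2, slot 2 empty -> index 2.
Insert 139: h=6, slots 6,7 occupied -> index 8.
Insert 853: h=6, slots 6,7,8 occupied -> index 9.
Insert 125: h=16, slot 16 empty -> index 16.
Insert 293: h=15, slot 15 empty -> index 15.
Insert 530: h=6, slots 6,7,8,9 occupied -> index 10.
Table: [—, —, 913, —, —, —, 751, 88, 139, 853, 530, —, —, —, —, 293, 125]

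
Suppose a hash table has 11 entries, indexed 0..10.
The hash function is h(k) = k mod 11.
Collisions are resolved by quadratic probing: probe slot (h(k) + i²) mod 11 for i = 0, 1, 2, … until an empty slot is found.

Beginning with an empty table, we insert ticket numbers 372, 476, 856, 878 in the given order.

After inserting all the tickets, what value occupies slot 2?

Insert 372: h=9, slot 9 empty => index 9.
Insert 476: h=3, slot 3 empty => index 3.
Insert 856: h=9, slot 9 occupied => index 10.
Insert 878: h=9, slots 9,10 occupied => index 2.
Table: [—, —, 878, 476, —, —, —, —, —, 372, 856]

878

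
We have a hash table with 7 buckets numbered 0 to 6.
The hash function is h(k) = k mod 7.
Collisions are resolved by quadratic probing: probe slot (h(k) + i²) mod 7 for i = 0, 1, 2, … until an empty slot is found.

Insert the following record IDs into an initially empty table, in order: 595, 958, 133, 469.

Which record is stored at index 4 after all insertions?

469

Insert 595: h=0, slot 0 empty -> index 0.
Insert 958: h=6, slot 6 empty -> index 6.
Insert 133: h=0, slot 0 occupied -> index 1.
Insert 469: h=0, slots 0,1 occupied -> index 4.
Table: [595, 133, ., ., 469, ., 958]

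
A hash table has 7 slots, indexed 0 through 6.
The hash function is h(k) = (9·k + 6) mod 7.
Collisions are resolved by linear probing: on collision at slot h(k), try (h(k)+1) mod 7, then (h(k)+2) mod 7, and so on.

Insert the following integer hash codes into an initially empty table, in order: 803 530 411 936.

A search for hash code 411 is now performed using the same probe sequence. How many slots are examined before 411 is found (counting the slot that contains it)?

803: h=2 -> slot 2
530: h=2, probe 2,3 -> slot 3
411: h=2, probe 2,3,4 -> slot 4
936: h=2, probe 2,3,4,5 -> slot 5
Table: [., ., 803, 530, 411, 936, .]
Lookup 411: h=2, probe 2,3,4 → found at 4.

3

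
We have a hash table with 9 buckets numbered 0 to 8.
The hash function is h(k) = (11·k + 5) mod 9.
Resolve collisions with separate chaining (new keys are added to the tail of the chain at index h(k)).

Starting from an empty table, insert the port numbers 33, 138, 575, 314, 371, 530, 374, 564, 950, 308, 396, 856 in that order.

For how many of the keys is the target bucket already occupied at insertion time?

5

33 -> bucket 8
138 -> bucket 2
575 -> bucket 3
314 -> bucket 3 (collision)
371 -> bucket 0
530 -> bucket 3 (collision)
374 -> bucket 6
564 -> bucket 8 (collision)
950 -> bucket 6 (collision)
308 -> bucket 0 (collision)
396 -> bucket 5
856 -> bucket 7
Final buckets:
0: 371 -> 308
1: —
2: 138
3: 575 -> 314 -> 530
4: —
5: 396
6: 374 -> 950
7: 856
8: 33 -> 564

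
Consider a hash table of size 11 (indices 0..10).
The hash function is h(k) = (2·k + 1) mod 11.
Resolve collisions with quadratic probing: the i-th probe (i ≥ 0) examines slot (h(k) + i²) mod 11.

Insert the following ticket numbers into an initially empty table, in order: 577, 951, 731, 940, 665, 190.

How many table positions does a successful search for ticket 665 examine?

5

577 hashes to 0; slot 0 is free => place at 0.
951 hashes to 0; 0 taken => place at 1.
731 hashes to 0; 0,1 taken => place at 4.
940 hashes to 0; 0,1,4 taken => place at 9.
665 hashes to 0; 0,1,4,9 taken => place at 5.
190 hashes to 7; slot 7 is free => place at 7.
Table: [577, 951, _, _, 731, 665, _, 190, _, 940, _]
Lookup 665: h=0, probe 0,1,4,9,5 → found at 5.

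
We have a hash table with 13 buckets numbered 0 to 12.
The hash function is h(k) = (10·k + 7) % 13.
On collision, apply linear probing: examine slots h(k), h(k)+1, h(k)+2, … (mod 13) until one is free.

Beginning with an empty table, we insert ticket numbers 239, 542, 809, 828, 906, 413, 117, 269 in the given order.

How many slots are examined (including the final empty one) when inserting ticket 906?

239: h=5 => slot 5
542: h=6 => slot 6
809: h=11 => slot 11
828: h=6, probe 6,7 => slot 7
906: h=6, probe 6,7,8 => slot 8
413: h=3 => slot 3
117: h=7, probe 7,8,9 => slot 9
269: h=6, probe 6,7,8,9,10 => slot 10
Table: [-, -, -, 413, -, 239, 542, 828, 906, 117, 269, 809, -]

3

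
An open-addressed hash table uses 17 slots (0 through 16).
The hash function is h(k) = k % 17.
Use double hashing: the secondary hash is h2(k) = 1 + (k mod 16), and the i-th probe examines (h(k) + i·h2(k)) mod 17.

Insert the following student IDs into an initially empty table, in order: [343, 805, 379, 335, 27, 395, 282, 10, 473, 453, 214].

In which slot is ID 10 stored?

9

Insert 343: h=3, slot 3 empty → index 3.
Insert 805: h=6, slot 6 empty → index 6.
Insert 379: h=5, slot 5 empty → index 5.
Insert 335: h=12, slot 12 empty → index 12.
Insert 27: h=10, slot 10 empty → index 10.
Insert 395: h=4, slot 4 empty → index 4.
Insert 282: h=10, h2=11, slots 10,4 occupied → index 15.
Insert 10: h=10, h2=11, slots 10,4,15 occupied → index 9.
Insert 473: h=14, slot 14 empty → index 14.
Insert 453: h=11, slot 11 empty → index 11.
Insert 214: h=10, h2=7, slot 10 occupied → index 0.
Table: [214, —, —, 343, 395, 379, 805, —, —, 10, 27, 453, 335, —, 473, 282, —]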